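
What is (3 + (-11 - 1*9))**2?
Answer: 289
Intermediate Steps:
(3 + (-11 - 1*9))**2 = (3 + (-11 - 9))**2 = (3 - 20)**2 = (-17)**2 = 289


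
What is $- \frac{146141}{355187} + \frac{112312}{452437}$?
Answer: $- \frac{26227833273}{160699740719} \approx -0.16321$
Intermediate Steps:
$- \frac{146141}{355187} + \frac{112312}{452437} = - \frac{26227833273}{160699740719}$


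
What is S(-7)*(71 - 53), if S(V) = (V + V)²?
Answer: 3528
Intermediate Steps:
S(V) = 4*V² (S(V) = (2*V)² = 4*V²)
S(-7)*(71 - 53) = (4*(-7)²)*(71 - 53) = (4*49)*18 = 196*18 = 3528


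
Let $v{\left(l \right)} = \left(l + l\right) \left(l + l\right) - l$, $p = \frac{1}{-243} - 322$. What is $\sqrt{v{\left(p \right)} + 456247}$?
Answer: $\frac{2 \sqrt{12862578790}}{243} \approx 933.44$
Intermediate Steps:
$p = - \frac{78247}{243}$ ($p = - \frac{1}{243} - 322 = - \frac{78247}{243} \approx -322.0$)
$v{\left(l \right)} = - l + 4 l^{2}$ ($v{\left(l \right)} = 2 l 2 l - l = 4 l^{2} - l = - l + 4 l^{2}$)
$\sqrt{v{\left(p \right)} + 456247} = \sqrt{- \frac{78247 \left(-1 + 4 \left(- \frac{78247}{243}\right)\right)}{243} + 456247} = \sqrt{- \frac{78247 \left(-1 - \frac{312988}{243}\right)}{243} + 456247} = \sqrt{\left(- \frac{78247}{243}\right) \left(- \frac{313231}{243}\right) + 456247} = \sqrt{\frac{24509386057}{59049} + 456247} = \sqrt{\frac{51450315160}{59049}} = \frac{2 \sqrt{12862578790}}{243}$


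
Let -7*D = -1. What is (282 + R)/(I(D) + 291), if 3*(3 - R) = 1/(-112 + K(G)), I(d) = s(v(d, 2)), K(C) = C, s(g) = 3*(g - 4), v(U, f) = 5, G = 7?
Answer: 44888/46305 ≈ 0.96940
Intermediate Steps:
D = 1/7 (D = -1/7*(-1) = 1/7 ≈ 0.14286)
s(g) = -12 + 3*g (s(g) = 3*(-4 + g) = -12 + 3*g)
I(d) = 3 (I(d) = -12 + 3*5 = -12 + 15 = 3)
R = 946/315 (R = 3 - 1/(3*(-112 + 7)) = 3 - 1/3/(-105) = 3 - 1/3*(-1/105) = 3 + 1/315 = 946/315 ≈ 3.0032)
(282 + R)/(I(D) + 291) = (282 + 946/315)/(3 + 291) = (89776/315)/294 = (89776/315)*(1/294) = 44888/46305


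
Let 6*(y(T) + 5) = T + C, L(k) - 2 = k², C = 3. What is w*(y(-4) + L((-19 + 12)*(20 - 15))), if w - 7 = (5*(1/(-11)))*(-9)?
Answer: 447191/33 ≈ 13551.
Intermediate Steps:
L(k) = 2 + k²
y(T) = -9/2 + T/6 (y(T) = -5 + (T + 3)/6 = -5 + (3 + T)/6 = -5 + (½ + T/6) = -9/2 + T/6)
w = 122/11 (w = 7 + (5*(1/(-11)))*(-9) = 7 + (5*(1*(-1/11)))*(-9) = 7 + (5*(-1/11))*(-9) = 7 - 5/11*(-9) = 7 + 45/11 = 122/11 ≈ 11.091)
w*(y(-4) + L((-19 + 12)*(20 - 15))) = 122*((-9/2 + (⅙)*(-4)) + (2 + ((-19 + 12)*(20 - 15))²))/11 = 122*((-9/2 - ⅔) + (2 + (-7*5)²))/11 = 122*(-31/6 + (2 + (-35)²))/11 = 122*(-31/6 + (2 + 1225))/11 = 122*(-31/6 + 1227)/11 = (122/11)*(7331/6) = 447191/33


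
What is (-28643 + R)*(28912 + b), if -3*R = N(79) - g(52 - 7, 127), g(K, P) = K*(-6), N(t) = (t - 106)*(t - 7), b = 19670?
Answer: -1364425470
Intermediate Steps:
N(t) = (-106 + t)*(-7 + t)
g(K, P) = -6*K
R = 558 (R = -((742 + 79² - 113*79) - (-6)*(52 - 7))/3 = -((742 + 6241 - 8927) - (-6)*45)/3 = -(-1944 - 1*(-270))/3 = -(-1944 + 270)/3 = -⅓*(-1674) = 558)
(-28643 + R)*(28912 + b) = (-28643 + 558)*(28912 + 19670) = -28085*48582 = -1364425470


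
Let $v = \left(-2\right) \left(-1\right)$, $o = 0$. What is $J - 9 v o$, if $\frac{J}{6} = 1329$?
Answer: $7974$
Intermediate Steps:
$J = 7974$ ($J = 6 \cdot 1329 = 7974$)
$v = 2$
$J - 9 v o = 7974 - 9 \cdot 2 \cdot 0 = 7974 - 18 \cdot 0 = 7974 - 0 = 7974 + 0 = 7974$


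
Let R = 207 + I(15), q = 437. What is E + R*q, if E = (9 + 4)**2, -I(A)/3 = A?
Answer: 70963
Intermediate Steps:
I(A) = -3*A
R = 162 (R = 207 - 3*15 = 207 - 45 = 162)
E = 169 (E = 13**2 = 169)
E + R*q = 169 + 162*437 = 169 + 70794 = 70963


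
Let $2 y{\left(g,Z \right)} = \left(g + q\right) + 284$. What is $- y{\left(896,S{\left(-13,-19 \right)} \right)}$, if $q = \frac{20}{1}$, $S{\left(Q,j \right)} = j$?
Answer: $-600$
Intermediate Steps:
$q = 20$ ($q = 20 \cdot 1 = 20$)
$y{\left(g,Z \right)} = 152 + \frac{g}{2}$ ($y{\left(g,Z \right)} = \frac{\left(g + 20\right) + 284}{2} = \frac{\left(20 + g\right) + 284}{2} = \frac{304 + g}{2} = 152 + \frac{g}{2}$)
$- y{\left(896,S{\left(-13,-19 \right)} \right)} = - (152 + \frac{1}{2} \cdot 896) = - (152 + 448) = \left(-1\right) 600 = -600$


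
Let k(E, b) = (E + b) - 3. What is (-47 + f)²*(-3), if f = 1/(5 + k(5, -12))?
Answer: -167088/25 ≈ -6683.5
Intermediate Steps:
k(E, b) = -3 + E + b
f = -⅕ (f = 1/(5 + (-3 + 5 - 12)) = 1/(5 - 10) = 1/(-5) = -⅕ ≈ -0.20000)
(-47 + f)²*(-3) = (-47 - ⅕)²*(-3) = (-236/5)²*(-3) = (55696/25)*(-3) = -167088/25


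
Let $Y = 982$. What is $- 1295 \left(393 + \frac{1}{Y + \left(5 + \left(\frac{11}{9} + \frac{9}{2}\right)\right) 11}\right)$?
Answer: $- \frac{10076427375}{19799} \approx -5.0894 \cdot 10^{5}$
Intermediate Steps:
$- 1295 \left(393 + \frac{1}{Y + \left(5 + \left(\frac{11}{9} + \frac{9}{2}\right)\right) 11}\right) = - 1295 \left(393 + \frac{1}{982 + \left(5 + \left(\frac{11}{9} + \frac{9}{2}\right)\right) 11}\right) = - 1295 \left(393 + \frac{1}{982 + \left(5 + \frac{103}{18}\right) 11}\right) = - 1295 \left(393 + \frac{1}{982 + \frac{193}{18} \cdot 11}\right) = - 1295 \left(393 + \frac{1}{982 + \frac{2123}{18}}\right) = - 1295 \left(393 + \frac{1}{\frac{19799}{18}}\right) = - 1295 \left(393 + \frac{18}{19799}\right) = \left(-1295\right) \frac{7781025}{19799} = - \frac{10076427375}{19799}$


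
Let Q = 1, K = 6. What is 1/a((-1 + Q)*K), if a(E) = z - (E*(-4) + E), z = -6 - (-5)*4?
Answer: 1/14 ≈ 0.071429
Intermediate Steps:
z = 14 (z = -6 - 1*(-20) = -6 + 20 = 14)
a(E) = 14 + 3*E (a(E) = 14 - (E*(-4) + E) = 14 - (-4*E + E) = 14 - (-3)*E = 14 + 3*E)
1/a((-1 + Q)*K) = 1/(14 + 3*((-1 + 1)*6)) = 1/(14 + 3*(0*6)) = 1/(14 + 3*0) = 1/(14 + 0) = 1/14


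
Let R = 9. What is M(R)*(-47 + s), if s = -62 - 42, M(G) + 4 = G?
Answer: -755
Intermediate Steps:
M(G) = -4 + G
s = -104
M(R)*(-47 + s) = (-4 + 9)*(-47 - 104) = 5*(-151) = -755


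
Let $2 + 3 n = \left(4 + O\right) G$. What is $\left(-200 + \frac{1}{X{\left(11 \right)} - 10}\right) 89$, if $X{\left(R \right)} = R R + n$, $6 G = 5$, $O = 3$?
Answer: $- \frac{35972198}{2021} \approx -17799.0$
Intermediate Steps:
$G = \frac{5}{6}$ ($G = \frac{1}{6} \cdot 5 = \frac{5}{6} \approx 0.83333$)
$n = \frac{23}{18}$ ($n = - \frac{2}{3} + \frac{\left(4 + 3\right) \frac{5}{6}}{3} = - \frac{2}{3} + \frac{7 \cdot \frac{5}{6}}{3} = - \frac{2}{3} + \frac{1}{3} \cdot \frac{35}{6} = - \frac{2}{3} + \frac{35}{18} = \frac{23}{18} \approx 1.2778$)
$X{\left(R \right)} = \frac{23}{18} + R^{2}$ ($X{\left(R \right)} = R R + \frac{23}{18} = R^{2} + \frac{23}{18} = \frac{23}{18} + R^{2}$)
$\left(-200 + \frac{1}{X{\left(11 \right)} - 10}\right) 89 = \left(-200 + \frac{1}{\left(\frac{23}{18} + 11^{2}\right) - 10}\right) 89 = \left(-200 + \frac{1}{\left(\frac{23}{18} + 121\right) - 10}\right) 89 = \left(-200 + \frac{1}{\frac{2201}{18} - 10}\right) 89 = \left(-200 + \frac{1}{\frac{2021}{18}}\right) 89 = \left(-200 + \frac{18}{2021}\right) 89 = \left(- \frac{404182}{2021}\right) 89 = - \frac{35972198}{2021}$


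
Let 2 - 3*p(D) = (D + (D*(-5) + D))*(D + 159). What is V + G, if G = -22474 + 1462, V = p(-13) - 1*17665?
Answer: -121723/3 ≈ -40574.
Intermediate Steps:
p(D) = ⅔ + D*(159 + D) (p(D) = ⅔ - (D + (D*(-5) + D))*(D + 159)/3 = ⅔ - (D + (-5*D + D))*(159 + D)/3 = ⅔ - (D - 4*D)*(159 + D)/3 = ⅔ - (-3*D)*(159 + D)/3 = ⅔ - (-1)*D*(159 + D) = ⅔ + D*(159 + D))
V = -58687/3 (V = (⅔ + (-13)² + 159*(-13)) - 1*17665 = (⅔ + 169 - 2067) - 17665 = -5692/3 - 17665 = -58687/3 ≈ -19562.)
G = -21012
V + G = -58687/3 - 21012 = -121723/3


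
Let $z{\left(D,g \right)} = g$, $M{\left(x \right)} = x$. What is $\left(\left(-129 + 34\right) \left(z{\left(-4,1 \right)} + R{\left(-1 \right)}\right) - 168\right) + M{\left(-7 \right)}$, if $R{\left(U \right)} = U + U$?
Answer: $-80$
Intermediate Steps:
$R{\left(U \right)} = 2 U$
$\left(\left(-129 + 34\right) \left(z{\left(-4,1 \right)} + R{\left(-1 \right)}\right) - 168\right) + M{\left(-7 \right)} = \left(\left(-129 + 34\right) \left(1 + 2 \left(-1\right)\right) - 168\right) - 7 = \left(- 95 \left(1 - 2\right) - 168\right) - 7 = \left(\left(-95\right) \left(-1\right) - 168\right) - 7 = \left(95 - 168\right) - 7 = -73 - 7 = -80$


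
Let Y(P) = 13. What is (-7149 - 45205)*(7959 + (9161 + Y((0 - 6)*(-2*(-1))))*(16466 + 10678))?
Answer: -13037560343310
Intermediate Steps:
(-7149 - 45205)*(7959 + (9161 + Y((0 - 6)*(-2*(-1))))*(16466 + 10678)) = (-7149 - 45205)*(7959 + (9161 + 13)*(16466 + 10678)) = -52354*(7959 + 9174*27144) = -52354*(7959 + 249019056) = -52354*249027015 = -13037560343310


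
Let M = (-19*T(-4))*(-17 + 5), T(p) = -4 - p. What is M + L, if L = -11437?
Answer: -11437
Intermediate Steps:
M = 0 (M = (-19*(-4 - 1*(-4)))*(-17 + 5) = -19*(-4 + 4)*(-12) = -19*0*(-12) = 0*(-12) = 0)
M + L = 0 - 11437 = -11437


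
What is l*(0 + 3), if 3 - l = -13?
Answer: 48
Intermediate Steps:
l = 16 (l = 3 - 1*(-13) = 3 + 13 = 16)
l*(0 + 3) = 16*(0 + 3) = 16*3 = 48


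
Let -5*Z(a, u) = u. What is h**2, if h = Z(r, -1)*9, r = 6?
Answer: 81/25 ≈ 3.2400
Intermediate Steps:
Z(a, u) = -u/5
h = 9/5 (h = -1/5*(-1)*9 = (1/5)*9 = 9/5 ≈ 1.8000)
h**2 = (9/5)**2 = 81/25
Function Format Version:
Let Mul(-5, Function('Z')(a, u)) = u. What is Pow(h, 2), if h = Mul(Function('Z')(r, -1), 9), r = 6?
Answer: Rational(81, 25) ≈ 3.2400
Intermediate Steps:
Function('Z')(a, u) = Mul(Rational(-1, 5), u)
h = Rational(9, 5) (h = Mul(Mul(Rational(-1, 5), -1), 9) = Mul(Rational(1, 5), 9) = Rational(9, 5) ≈ 1.8000)
Pow(h, 2) = Pow(Rational(9, 5), 2) = Rational(81, 25)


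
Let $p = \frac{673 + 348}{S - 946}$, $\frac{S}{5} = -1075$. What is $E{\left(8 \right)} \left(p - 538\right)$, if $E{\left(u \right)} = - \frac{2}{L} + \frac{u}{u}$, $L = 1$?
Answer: $\frac{3401719}{6321} \approx 538.16$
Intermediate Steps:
$S = -5375$ ($S = 5 \left(-1075\right) = -5375$)
$p = - \frac{1021}{6321}$ ($p = \frac{673 + 348}{-5375 - 946} = \frac{1021}{-6321} = 1021 \left(- \frac{1}{6321}\right) = - \frac{1021}{6321} \approx -0.16153$)
$E{\left(u \right)} = -1$ ($E{\left(u \right)} = - \frac{2}{1} + \frac{u}{u} = \left(-2\right) 1 + 1 = -2 + 1 = -1$)
$E{\left(8 \right)} \left(p - 538\right) = - (- \frac{1021}{6321} - 538) = \left(-1\right) \left(- \frac{3401719}{6321}\right) = \frac{3401719}{6321}$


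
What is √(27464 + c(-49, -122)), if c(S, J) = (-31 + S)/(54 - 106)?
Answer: 2*√1160419/13 ≈ 165.73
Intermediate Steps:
c(S, J) = 31/52 - S/52 (c(S, J) = (-31 + S)/(-52) = (-31 + S)*(-1/52) = 31/52 - S/52)
√(27464 + c(-49, -122)) = √(27464 + (31/52 - 1/52*(-49))) = √(27464 + (31/52 + 49/52)) = √(27464 + 20/13) = √(357052/13) = 2*√1160419/13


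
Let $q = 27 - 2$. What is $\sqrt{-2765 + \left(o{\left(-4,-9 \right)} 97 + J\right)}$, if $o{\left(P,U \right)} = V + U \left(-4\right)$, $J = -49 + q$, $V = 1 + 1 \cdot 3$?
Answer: $\sqrt{1091} \approx 33.03$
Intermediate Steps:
$q = 25$
$V = 4$ ($V = 1 + 3 = 4$)
$J = -24$ ($J = -49 + 25 = -24$)
$o{\left(P,U \right)} = 4 - 4 U$ ($o{\left(P,U \right)} = 4 + U \left(-4\right) = 4 - 4 U$)
$\sqrt{-2765 + \left(o{\left(-4,-9 \right)} 97 + J\right)} = \sqrt{-2765 - \left(24 - \left(4 - -36\right) 97\right)} = \sqrt{-2765 - \left(24 - \left(4 + 36\right) 97\right)} = \sqrt{-2765 + \left(40 \cdot 97 - 24\right)} = \sqrt{-2765 + \left(3880 - 24\right)} = \sqrt{-2765 + 3856} = \sqrt{1091}$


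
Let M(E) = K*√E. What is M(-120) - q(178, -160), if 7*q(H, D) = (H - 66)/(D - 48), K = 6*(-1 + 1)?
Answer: 1/13 ≈ 0.076923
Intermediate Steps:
K = 0 (K = 6*0 = 0)
q(H, D) = (-66 + H)/(7*(-48 + D)) (q(H, D) = ((H - 66)/(D - 48))/7 = ((-66 + H)/(-48 + D))/7 = (-66 + H)/(7*(-48 + D)))
M(E) = 0 (M(E) = 0*√E = 0)
M(-120) - q(178, -160) = 0 - (-66 + 178)/(7*(-48 - 160)) = 0 - 112/(7*(-208)) = 0 - (-1)*112/(7*208) = 0 - 1*(-1/13) = 0 + 1/13 = 1/13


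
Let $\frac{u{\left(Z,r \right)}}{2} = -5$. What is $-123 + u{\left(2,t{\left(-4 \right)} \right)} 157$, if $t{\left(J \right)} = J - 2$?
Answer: $-1693$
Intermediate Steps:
$t{\left(J \right)} = -2 + J$
$u{\left(Z,r \right)} = -10$ ($u{\left(Z,r \right)} = 2 \left(-5\right) = -10$)
$-123 + u{\left(2,t{\left(-4 \right)} \right)} 157 = -123 - 1570 = -1693$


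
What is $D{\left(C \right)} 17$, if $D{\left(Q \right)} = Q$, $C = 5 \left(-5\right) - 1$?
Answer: $-442$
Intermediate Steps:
$C = -26$ ($C = -25 - 1 = -26$)
$D{\left(C \right)} 17 = \left(-26\right) 17 = -442$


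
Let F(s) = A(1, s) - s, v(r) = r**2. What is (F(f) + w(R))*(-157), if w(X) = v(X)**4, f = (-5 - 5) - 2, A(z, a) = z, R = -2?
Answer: -42233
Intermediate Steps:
f = -12 (f = -10 - 2 = -12)
w(X) = X**8 (w(X) = (X**2)**4 = X**8)
F(s) = 1 - s
(F(f) + w(R))*(-157) = ((1 - 1*(-12)) + (-2)**8)*(-157) = ((1 + 12) + 256)*(-157) = (13 + 256)*(-157) = 269*(-157) = -42233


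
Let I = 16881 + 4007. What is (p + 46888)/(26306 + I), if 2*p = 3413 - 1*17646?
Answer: 79543/94388 ≈ 0.84272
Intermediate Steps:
I = 20888
p = -14233/2 (p = (3413 - 1*17646)/2 = (3413 - 17646)/2 = (1/2)*(-14233) = -14233/2 ≈ -7116.5)
(p + 46888)/(26306 + I) = (-14233/2 + 46888)/(26306 + 20888) = (79543/2)/47194 = (79543/2)*(1/47194) = 79543/94388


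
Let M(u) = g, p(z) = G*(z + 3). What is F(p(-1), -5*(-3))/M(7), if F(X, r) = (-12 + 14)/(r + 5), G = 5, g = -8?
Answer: -1/80 ≈ -0.012500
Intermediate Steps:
p(z) = 15 + 5*z (p(z) = 5*(z + 3) = 5*(3 + z) = 15 + 5*z)
M(u) = -8
F(X, r) = 2/(5 + r)
F(p(-1), -5*(-3))/M(7) = (2/(5 - 5*(-3)))/(-8) = (2/(5 + 15))*(-⅛) = (2/20)*(-⅛) = (2*(1/20))*(-⅛) = (⅒)*(-⅛) = -1/80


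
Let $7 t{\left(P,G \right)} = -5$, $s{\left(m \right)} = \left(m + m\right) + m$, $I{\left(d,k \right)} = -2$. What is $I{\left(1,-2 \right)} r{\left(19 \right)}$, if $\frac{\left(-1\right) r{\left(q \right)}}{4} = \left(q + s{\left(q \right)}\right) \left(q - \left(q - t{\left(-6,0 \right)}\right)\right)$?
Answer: $- \frac{3040}{7} \approx -434.29$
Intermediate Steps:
$s{\left(m \right)} = 3 m$ ($s{\left(m \right)} = 2 m + m = 3 m$)
$t{\left(P,G \right)} = - \frac{5}{7}$ ($t{\left(P,G \right)} = \frac{1}{7} \left(-5\right) = - \frac{5}{7}$)
$r{\left(q \right)} = \frac{80 q}{7}$ ($r{\left(q \right)} = - 4 \left(q + 3 q\right) \left(q - \left(\frac{5}{7} + q\right)\right) = - 4 \cdot 4 q \left(- \frac{5}{7}\right) = - 4 \left(- \frac{20 q}{7}\right) = \frac{80 q}{7}$)
$I{\left(1,-2 \right)} r{\left(19 \right)} = - 2 \cdot \frac{80}{7} \cdot 19 = \left(-2\right) \frac{1520}{7} = - \frac{3040}{7}$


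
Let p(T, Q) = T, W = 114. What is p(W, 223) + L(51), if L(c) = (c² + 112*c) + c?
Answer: 8478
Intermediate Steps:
L(c) = c² + 113*c
p(W, 223) + L(51) = 114 + 51*(113 + 51) = 114 + 51*164 = 114 + 8364 = 8478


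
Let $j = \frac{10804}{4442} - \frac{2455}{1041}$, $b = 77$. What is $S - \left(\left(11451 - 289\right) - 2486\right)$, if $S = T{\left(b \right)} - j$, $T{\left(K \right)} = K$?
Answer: $- \frac{19881583466}{2312061} \approx -8599.1$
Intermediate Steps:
$j = \frac{170927}{2312061}$ ($j = 10804 \cdot \frac{1}{4442} - \frac{2455}{1041} = \frac{5402}{2221} - \frac{2455}{1041} = \frac{170927}{2312061} \approx 0.073928$)
$S = \frac{177857770}{2312061}$ ($S = 77 - \frac{170927}{2312061} = \frac{177857770}{2312061} \approx 76.926$)
$S - \left(\left(11451 - 289\right) - 2486\right) = \frac{177857770}{2312061} - \left(\left(11451 - 289\right) - 2486\right) = \frac{177857770}{2312061} - \left(11162 - 2486\right) = \frac{177857770}{2312061} - 8676 = - \frac{19881583466}{2312061}$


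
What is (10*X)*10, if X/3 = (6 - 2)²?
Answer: 4800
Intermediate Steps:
X = 48 (X = 3*(6 - 2)² = 3*4² = 3*16 = 48)
(10*X)*10 = (10*48)*10 = 480*10 = 4800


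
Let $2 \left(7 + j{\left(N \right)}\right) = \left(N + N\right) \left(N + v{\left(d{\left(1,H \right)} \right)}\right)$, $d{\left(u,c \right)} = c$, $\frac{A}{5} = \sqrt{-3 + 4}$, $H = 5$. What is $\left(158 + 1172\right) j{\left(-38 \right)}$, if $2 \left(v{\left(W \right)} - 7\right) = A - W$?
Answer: $1557430$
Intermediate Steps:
$A = 5$ ($A = 5 \sqrt{-3 + 4} = 5 \sqrt{1} = 5 \cdot 1 = 5$)
$v{\left(W \right)} = \frac{19}{2} - \frac{W}{2}$ ($v{\left(W \right)} = 7 + \frac{5 - W}{2} = 7 - \left(- \frac{5}{2} + \frac{W}{2}\right) = \frac{19}{2} - \frac{W}{2}$)
$j{\left(N \right)} = -7 + N \left(7 + N\right)$ ($j{\left(N \right)} = -7 + \frac{\left(N + N\right) \left(N + \left(\frac{19}{2} - \frac{5}{2}\right)\right)}{2} = -7 + \frac{2 N \left(N + \left(\frac{19}{2} - \frac{5}{2}\right)\right)}{2} = -7 + \frac{2 N \left(N + 7\right)}{2} = -7 + \frac{2 N \left(7 + N\right)}{2} = -7 + N \left(7 + N\right)$)
$\left(158 + 1172\right) j{\left(-38 \right)} = \left(158 + 1172\right) \left(-7 + \left(-38\right)^{2} + 7 \left(-38\right)\right) = 1330 \left(-7 + 1444 - 266\right) = 1330 \cdot 1171 = 1557430$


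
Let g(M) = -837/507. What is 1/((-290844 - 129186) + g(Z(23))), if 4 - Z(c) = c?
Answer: -169/70985349 ≈ -2.3808e-6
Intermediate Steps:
Z(c) = 4 - c
g(M) = -279/169 (g(M) = -837*1/507 = -279/169)
1/((-290844 - 129186) + g(Z(23))) = 1/((-290844 - 129186) - 279/169) = 1/(-420030 - 279/169) = 1/(-70985349/169) = -169/70985349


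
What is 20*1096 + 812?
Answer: 22732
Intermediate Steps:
20*1096 + 812 = 21920 + 812 = 22732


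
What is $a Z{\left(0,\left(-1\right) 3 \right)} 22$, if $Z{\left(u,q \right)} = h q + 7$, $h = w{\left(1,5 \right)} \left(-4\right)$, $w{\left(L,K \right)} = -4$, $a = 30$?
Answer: $-27060$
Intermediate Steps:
$h = 16$ ($h = \left(-4\right) \left(-4\right) = 16$)
$Z{\left(u,q \right)} = 7 + 16 q$ ($Z{\left(u,q \right)} = 16 q + 7 = 7 + 16 q$)
$a Z{\left(0,\left(-1\right) 3 \right)} 22 = 30 \left(7 + 16 \left(\left(-1\right) 3\right)\right) 22 = 30 \left(7 + 16 \left(-3\right)\right) 22 = 30 \left(7 - 48\right) 22 = 30 \left(-41\right) 22 = \left(-1230\right) 22 = -27060$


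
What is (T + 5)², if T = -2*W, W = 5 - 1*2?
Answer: 1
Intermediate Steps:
W = 3 (W = 5 - 2 = 3)
T = -6 (T = -2*3 = -6)
(T + 5)² = (-6 + 5)² = (-1)² = 1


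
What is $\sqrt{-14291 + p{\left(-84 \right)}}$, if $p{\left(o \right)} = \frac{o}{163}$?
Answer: $\frac{i \sqrt{379711271}}{163} \approx 119.55 i$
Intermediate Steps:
$p{\left(o \right)} = \frac{o}{163}$ ($p{\left(o \right)} = o \frac{1}{163} = \frac{o}{163}$)
$\sqrt{-14291 + p{\left(-84 \right)}} = \sqrt{-14291 + \frac{1}{163} \left(-84\right)} = \sqrt{-14291 - \frac{84}{163}} = \sqrt{- \frac{2329517}{163}} = \frac{i \sqrt{379711271}}{163}$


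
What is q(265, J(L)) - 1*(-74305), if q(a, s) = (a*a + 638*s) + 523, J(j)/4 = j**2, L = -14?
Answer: 645245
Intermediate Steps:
J(j) = 4*j**2
q(a, s) = 523 + a**2 + 638*s (q(a, s) = (a**2 + 638*s) + 523 = 523 + a**2 + 638*s)
q(265, J(L)) - 1*(-74305) = (523 + 265**2 + 638*(4*(-14)**2)) - 1*(-74305) = (523 + 70225 + 638*(4*196)) + 74305 = (523 + 70225 + 638*784) + 74305 = (523 + 70225 + 500192) + 74305 = 570940 + 74305 = 645245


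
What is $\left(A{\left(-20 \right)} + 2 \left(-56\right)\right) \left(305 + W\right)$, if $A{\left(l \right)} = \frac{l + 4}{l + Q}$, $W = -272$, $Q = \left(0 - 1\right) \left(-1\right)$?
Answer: $- \frac{69696}{19} \approx -3668.2$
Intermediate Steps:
$Q = 1$ ($Q = \left(-1\right) \left(-1\right) = 1$)
$A{\left(l \right)} = \frac{4 + l}{1 + l}$ ($A{\left(l \right)} = \frac{l + 4}{l + 1} = \frac{4 + l}{1 + l}$)
$\left(A{\left(-20 \right)} + 2 \left(-56\right)\right) \left(305 + W\right) = \left(\frac{4 - 20}{1 - 20} + 2 \left(-56\right)\right) \left(305 - 272\right) = \left(\frac{1}{-19} \left(-16\right) - 112\right) 33 = \left(\left(- \frac{1}{19}\right) \left(-16\right) - 112\right) 33 = \left(\frac{16}{19} - 112\right) 33 = \left(- \frac{2112}{19}\right) 33 = - \frac{69696}{19}$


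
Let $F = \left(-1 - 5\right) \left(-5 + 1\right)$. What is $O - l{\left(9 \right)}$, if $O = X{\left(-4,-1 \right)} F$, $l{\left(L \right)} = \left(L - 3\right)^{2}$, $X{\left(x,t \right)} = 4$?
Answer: $60$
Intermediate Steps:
$F = 24$ ($F = \left(-6\right) \left(-4\right) = 24$)
$l{\left(L \right)} = \left(-3 + L\right)^{2}$
$O = 96$ ($O = 4 \cdot 24 = 96$)
$O - l{\left(9 \right)} = 96 - \left(-3 + 9\right)^{2} = 96 - 6^{2} = 96 - 36 = 60$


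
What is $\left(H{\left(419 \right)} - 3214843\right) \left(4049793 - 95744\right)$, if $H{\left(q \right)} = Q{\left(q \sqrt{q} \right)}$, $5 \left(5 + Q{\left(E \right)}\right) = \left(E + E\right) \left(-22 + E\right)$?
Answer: $\frac{518161822860022}{5} - \frac{72896847364 \sqrt{419}}{5} \approx 1.0333 \cdot 10^{14}$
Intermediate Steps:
$Q{\left(E \right)} = -5 + \frac{2 E \left(-22 + E\right)}{5}$ ($Q{\left(E \right)} = -5 + \frac{\left(E + E\right) \left(-22 + E\right)}{5} = -5 + \frac{2 E \left(-22 + E\right)}{5}$)
$H{\left(q \right)} = -5 - \frac{44 q^{\frac{3}{2}}}{5} + \frac{2 q^{3}}{5}$ ($H{\left(q \right)} = -5 - \frac{44 q \sqrt{q}}{5} + \frac{2 \left(q \sqrt{q}\right)^{2}}{5} = -5 - \frac{44 q^{\frac{3}{2}}}{5} + \frac{2 \left(q^{\frac{3}{2}}\right)^{2}}{5} = -5 - \frac{44 q^{\frac{3}{2}}}{5} + \frac{2 q^{3}}{5}$)
$\left(H{\left(419 \right)} - 3214843\right) \left(4049793 - 95744\right) = \left(\left(-5 - \frac{44 \cdot 419^{\frac{3}{2}}}{5} + \frac{2 \cdot 419^{3}}{5}\right) - 3214843\right) \left(4049793 - 95744\right) = \left(\left(-5 - \frac{44 \cdot 419 \sqrt{419}}{5} + \frac{2}{5} \cdot 73560059\right) - 3214843\right) 3954049 = \left(\left(-5 - \frac{18436 \sqrt{419}}{5} + \frac{147120118}{5}\right) - 3214843\right) 3954049 = \left(\left(\frac{147120093}{5} - \frac{18436 \sqrt{419}}{5}\right) - 3214843\right) 3954049 = \left(\frac{131045878}{5} - \frac{18436 \sqrt{419}}{5}\right) 3954049 = \frac{518161822860022}{5} - \frac{72896847364 \sqrt{419}}{5}$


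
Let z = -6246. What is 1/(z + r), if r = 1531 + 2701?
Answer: -1/2014 ≈ -0.00049652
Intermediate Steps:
r = 4232
1/(z + r) = 1/(-6246 + 4232) = 1/(-2014) = -1/2014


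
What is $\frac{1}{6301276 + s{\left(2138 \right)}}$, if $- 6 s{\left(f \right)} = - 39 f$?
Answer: $\frac{1}{6315173} \approx 1.5835 \cdot 10^{-7}$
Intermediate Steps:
$s{\left(f \right)} = \frac{13 f}{2}$ ($s{\left(f \right)} = - \frac{\left(-39\right) f}{6} = \frac{13 f}{2}$)
$\frac{1}{6301276 + s{\left(2138 \right)}} = \frac{1}{6301276 + \frac{13}{2} \cdot 2138} = \frac{1}{6301276 + 13897} = \frac{1}{6315173}$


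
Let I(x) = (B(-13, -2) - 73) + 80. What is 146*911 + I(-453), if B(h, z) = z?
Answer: 133011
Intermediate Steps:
I(x) = 5 (I(x) = (-2 - 73) + 80 = -75 + 80 = 5)
146*911 + I(-453) = 146*911 + 5 = 133006 + 5 = 133011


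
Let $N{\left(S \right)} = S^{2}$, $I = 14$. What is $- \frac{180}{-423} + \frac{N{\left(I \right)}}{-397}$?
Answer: $- \frac{1272}{18659} \approx -0.068171$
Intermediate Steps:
$- \frac{180}{-423} + \frac{N{\left(I \right)}}{-397} = - \frac{180}{-423} + \frac{14^{2}}{-397} = \left(-180\right) \left(- \frac{1}{423}\right) + 196 \left(- \frac{1}{397}\right) = \frac{20}{47} - \frac{196}{397} = - \frac{1272}{18659}$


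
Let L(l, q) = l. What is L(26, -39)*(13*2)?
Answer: 676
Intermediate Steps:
L(26, -39)*(13*2) = 26*(13*2) = 26*26 = 676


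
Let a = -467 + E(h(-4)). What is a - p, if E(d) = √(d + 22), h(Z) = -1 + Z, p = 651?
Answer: -1118 + √17 ≈ -1113.9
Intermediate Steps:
E(d) = √(22 + d)
a = -467 + √17 (a = -467 + √(22 + (-1 - 4)) = -467 + √(22 - 5) = -467 + √17 ≈ -462.88)
a - p = (-467 + √17) - 1*651 = (-467 + √17) - 651 = -1118 + √17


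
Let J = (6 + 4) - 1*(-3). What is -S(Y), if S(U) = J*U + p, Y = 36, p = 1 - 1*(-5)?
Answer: -474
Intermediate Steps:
J = 13 (J = 10 + 3 = 13)
p = 6 (p = 1 + 5 = 6)
S(U) = 6 + 13*U (S(U) = 13*U + 6 = 6 + 13*U)
-S(Y) = -(6 + 13*36) = -(6 + 468) = -1*474 = -474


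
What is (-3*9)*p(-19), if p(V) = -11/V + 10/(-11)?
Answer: 1863/209 ≈ 8.9139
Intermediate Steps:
p(V) = -10/11 - 11/V (p(V) = -11/V + 10*(-1/11) = -11/V - 10/11 = -10/11 - 11/V)
(-3*9)*p(-19) = (-3*9)*(-10/11 - 11/(-19)) = -27*(-10/11 - 11*(-1/19)) = -27*(-10/11 + 11/19) = -27*(-69/209) = 1863/209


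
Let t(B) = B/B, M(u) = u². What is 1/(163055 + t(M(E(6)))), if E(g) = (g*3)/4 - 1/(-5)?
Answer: 1/163056 ≈ 6.1329e-6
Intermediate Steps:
E(g) = ⅕ + 3*g/4 (E(g) = (3*g)*(¼) - 1*(-⅕) = 3*g/4 + ⅕ = ⅕ + 3*g/4)
t(B) = 1
1/(163055 + t(M(E(6)))) = 1/(163055 + 1) = 1/163056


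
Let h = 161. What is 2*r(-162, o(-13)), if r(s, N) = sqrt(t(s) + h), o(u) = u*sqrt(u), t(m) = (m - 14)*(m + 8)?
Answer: 2*sqrt(27265) ≈ 330.24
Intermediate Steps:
t(m) = (-14 + m)*(8 + m)
o(u) = u**(3/2)
r(s, N) = sqrt(49 + s**2 - 6*s) (r(s, N) = sqrt((-112 + s**2 - 6*s) + 161) = sqrt(49 + s**2 - 6*s))
2*r(-162, o(-13)) = 2*sqrt(49 + (-162)**2 - 6*(-162)) = 2*sqrt(49 + 26244 + 972) = 2*sqrt(27265)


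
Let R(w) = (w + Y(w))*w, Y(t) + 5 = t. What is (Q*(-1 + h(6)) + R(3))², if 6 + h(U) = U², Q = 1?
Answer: 1024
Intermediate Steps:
h(U) = -6 + U²
Y(t) = -5 + t
R(w) = w*(-5 + 2*w) (R(w) = (w + (-5 + w))*w = (-5 + 2*w)*w = w*(-5 + 2*w))
(Q*(-1 + h(6)) + R(3))² = (1*(-1 + (-6 + 6²)) + 3*(-5 + 2*3))² = (1*(-1 + (-6 + 36)) + 3*(-5 + 6))² = (1*(-1 + 30) + 3*1)² = (1*29 + 3)² = (29 + 3)² = 32² = 1024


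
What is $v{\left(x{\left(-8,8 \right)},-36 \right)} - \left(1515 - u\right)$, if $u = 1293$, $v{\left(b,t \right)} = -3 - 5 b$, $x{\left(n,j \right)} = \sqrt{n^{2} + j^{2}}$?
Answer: $-225 - 40 \sqrt{2} \approx -281.57$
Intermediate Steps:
$x{\left(n,j \right)} = \sqrt{j^{2} + n^{2}}$
$v{\left(x{\left(-8,8 \right)},-36 \right)} - \left(1515 - u\right) = \left(-3 - 5 \sqrt{8^{2} + \left(-8\right)^{2}}\right) - \left(1515 - 1293\right) = \left(-3 - 5 \sqrt{64 + 64}\right) - \left(1515 - 1293\right) = \left(-3 - 5 \sqrt{128}\right) - 222 = \left(-3 - 5 \cdot 8 \sqrt{2}\right) - 222 = \left(-3 - 40 \sqrt{2}\right) - 222 = -225 - 40 \sqrt{2}$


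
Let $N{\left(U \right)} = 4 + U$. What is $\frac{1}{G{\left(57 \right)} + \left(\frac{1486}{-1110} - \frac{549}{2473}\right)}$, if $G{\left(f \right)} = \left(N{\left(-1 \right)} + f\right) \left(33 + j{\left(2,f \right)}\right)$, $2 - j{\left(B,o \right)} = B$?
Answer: $\frac{1372515}{2715437566} \approx 0.00050545$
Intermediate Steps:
$j{\left(B,o \right)} = 2 - B$
$G{\left(f \right)} = 99 + 33 f$ ($G{\left(f \right)} = \left(\left(4 - 1\right) + f\right) \left(33 + \left(2 - 2\right)\right) = \left(3 + f\right) \left(33 + \left(2 - 2\right)\right) = \left(3 + f\right) \left(33 + 0\right) = \left(3 + f\right) 33 = 99 + 33 f$)
$\frac{1}{G{\left(57 \right)} + \left(\frac{1486}{-1110} - \frac{549}{2473}\right)} = \frac{1}{\left(99 + 33 \cdot 57\right) + \left(\frac{1486}{-1110} - \frac{549}{2473}\right)} = \frac{1}{\left(99 + 1881\right) + \left(1486 \left(- \frac{1}{1110}\right) - \frac{549}{2473}\right)} = \frac{1}{1980 - \frac{2142134}{1372515}} = \frac{1}{\frac{2715437566}{1372515}} = \frac{1372515}{2715437566}$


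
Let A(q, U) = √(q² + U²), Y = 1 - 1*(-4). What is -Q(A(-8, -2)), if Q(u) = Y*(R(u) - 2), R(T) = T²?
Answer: -330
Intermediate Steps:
Y = 5 (Y = 1 + 4 = 5)
A(q, U) = √(U² + q²)
Q(u) = -10 + 5*u² (Q(u) = 5*(u² - 2) = 5*(-2 + u²) = -10 + 5*u²)
-Q(A(-8, -2)) = -(-10 + 5*(√((-2)² + (-8)²))²) = -(-10 + 5*(√(4 + 64))²) = -(-10 + 5*(√68)²) = -(-10 + 5*(2*√17)²) = -(-10 + 5*68) = -(-10 + 340) = -1*330 = -330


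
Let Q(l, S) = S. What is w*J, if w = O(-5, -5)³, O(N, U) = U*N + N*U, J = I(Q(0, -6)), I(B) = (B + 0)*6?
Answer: -4500000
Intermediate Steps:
I(B) = 6*B (I(B) = B*6 = 6*B)
J = -36 (J = 6*(-6) = -36)
O(N, U) = 2*N*U (O(N, U) = N*U + N*U = 2*N*U)
w = 125000 (w = (2*(-5)*(-5))³ = 50³ = 125000)
w*J = 125000*(-36) = -4500000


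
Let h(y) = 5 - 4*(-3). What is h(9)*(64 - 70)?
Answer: -102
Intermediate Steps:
h(y) = 17 (h(y) = 5 + 12 = 17)
h(9)*(64 - 70) = 17*(64 - 70) = 17*(-6) = -102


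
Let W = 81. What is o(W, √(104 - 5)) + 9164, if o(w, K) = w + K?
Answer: 9245 + 3*√11 ≈ 9255.0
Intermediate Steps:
o(w, K) = K + w
o(W, √(104 - 5)) + 9164 = (√(104 - 5) + 81) + 9164 = (√99 + 81) + 9164 = (3*√11 + 81) + 9164 = (81 + 3*√11) + 9164 = 9245 + 3*√11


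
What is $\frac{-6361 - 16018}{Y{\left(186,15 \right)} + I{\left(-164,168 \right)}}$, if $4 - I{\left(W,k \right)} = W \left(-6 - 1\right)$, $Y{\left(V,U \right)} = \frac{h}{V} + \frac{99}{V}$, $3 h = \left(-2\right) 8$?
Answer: $\frac{1783926}{91153} \approx 19.571$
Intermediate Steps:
$h = - \frac{16}{3}$ ($h = \frac{\left(-2\right) 8}{3} = \frac{1}{3} \left(-16\right) = - \frac{16}{3} \approx -5.3333$)
$Y{\left(V,U \right)} = \frac{281}{3 V}$ ($Y{\left(V,U \right)} = - \frac{16}{3 V} + \frac{99}{V} = \frac{281}{3 V}$)
$I{\left(W,k \right)} = 4 + 7 W$ ($I{\left(W,k \right)} = 4 - W \left(-6 - 1\right) = 4 - W \left(-7\right) = 4 - - 7 W = 4 + 7 W$)
$\frac{-6361 - 16018}{Y{\left(186,15 \right)} + I{\left(-164,168 \right)}} = \frac{-6361 - 16018}{\frac{281}{3 \cdot 186} + \left(4 + 7 \left(-164\right)\right)} = - \frac{22379}{\frac{281}{3} \cdot \frac{1}{186} + \left(4 - 1148\right)} = - \frac{22379}{\frac{281}{558} - 1144} = - \frac{22379}{- \frac{638071}{558}} = \left(-22379\right) \left(- \frac{558}{638071}\right) = \frac{1783926}{91153}$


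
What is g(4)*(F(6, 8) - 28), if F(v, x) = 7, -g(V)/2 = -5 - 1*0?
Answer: -210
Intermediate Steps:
g(V) = 10 (g(V) = -2*(-5 - 1*0) = -2*(-5 + 0) = -2*(-5) = 10)
g(4)*(F(6, 8) - 28) = 10*(7 - 28) = 10*(-21) = -210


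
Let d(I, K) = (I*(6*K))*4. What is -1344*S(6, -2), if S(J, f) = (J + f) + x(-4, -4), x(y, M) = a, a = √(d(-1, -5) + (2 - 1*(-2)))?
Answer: -5376 - 2688*√31 ≈ -20342.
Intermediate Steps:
d(I, K) = 24*I*K (d(I, K) = (6*I*K)*4 = 24*I*K)
a = 2*√31 (a = √(24*(-1)*(-5) + (2 - 1*(-2))) = √(120 + (2 + 2)) = √(120 + 4) = √124 = 2*√31 ≈ 11.136)
x(y, M) = 2*√31
S(J, f) = J + f + 2*√31 (S(J, f) = (J + f) + 2*√31 = J + f + 2*√31)
-1344*S(6, -2) = -1344*(6 - 2 + 2*√31) = -1344*(4 + 2*√31) = -5376 - 2688*√31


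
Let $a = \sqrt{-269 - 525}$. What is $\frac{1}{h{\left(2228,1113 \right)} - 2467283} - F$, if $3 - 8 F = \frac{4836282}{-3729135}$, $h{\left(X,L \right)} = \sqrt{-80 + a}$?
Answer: $- \frac{5341229}{9944360} - \frac{1}{2467283 - \sqrt{-80 + i \sqrt{794}}} \approx -0.53711 - 1.4912 \cdot 10^{-12} i$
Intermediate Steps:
$a = i \sqrt{794}$ ($a = \sqrt{-794} = i \sqrt{794} \approx 28.178 i$)
$h{\left(X,L \right)} = \sqrt{-80 + i \sqrt{794}}$
$F = \frac{5341229}{9944360}$ ($F = \frac{3}{8} - \frac{4836282 \frac{1}{-3729135}}{8} = \frac{3}{8} - \frac{4836282 \left(- \frac{1}{3729135}\right)}{8} = \frac{3}{8} - - \frac{806047}{4972180} = \frac{3}{8} + \frac{806047}{4972180} = \frac{5341229}{9944360} \approx 0.53711$)
$\frac{1}{h{\left(2228,1113 \right)} - 2467283} - F = \frac{1}{\sqrt{-80 + i \sqrt{794}} - 2467283} - \frac{5341229}{9944360} = \frac{1}{-2467283 + \sqrt{-80 + i \sqrt{794}}} - \frac{5341229}{9944360} = - \frac{5341229}{9944360} + \frac{1}{-2467283 + \sqrt{-80 + i \sqrt{794}}}$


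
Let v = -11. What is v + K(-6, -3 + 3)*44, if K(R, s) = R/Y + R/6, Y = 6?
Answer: -99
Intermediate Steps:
K(R, s) = R/3 (K(R, s) = R/6 + R/6 = R/3)
v + K(-6, -3 + 3)*44 = -11 + ((⅓)*(-6))*44 = -11 - 2*44 = -11 - 88 = -99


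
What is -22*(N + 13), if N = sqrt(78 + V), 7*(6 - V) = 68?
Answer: -286 - 44*sqrt(910)/7 ≈ -475.62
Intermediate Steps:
V = -26/7 (V = 6 - 1/7*68 = 6 - 68/7 = -26/7 ≈ -3.7143)
N = 2*sqrt(910)/7 (N = sqrt(78 - 26/7) = sqrt(520/7) = 2*sqrt(910)/7 ≈ 8.6189)
-22*(N + 13) = -22*(2*sqrt(910)/7 + 13) = -22*(13 + 2*sqrt(910)/7) = -286 - 44*sqrt(910)/7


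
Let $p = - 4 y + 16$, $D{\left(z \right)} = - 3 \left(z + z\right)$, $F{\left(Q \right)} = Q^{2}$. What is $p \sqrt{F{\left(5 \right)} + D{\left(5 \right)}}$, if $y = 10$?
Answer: $- 24 i \sqrt{5} \approx - 53.666 i$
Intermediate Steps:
$D{\left(z \right)} = - 6 z$ ($D{\left(z \right)} = - 3 \cdot 2 z = - 6 z$)
$p = -24$ ($p = \left(-4\right) 10 + 16 = -40 + 16 = -24$)
$p \sqrt{F{\left(5 \right)} + D{\left(5 \right)}} = - 24 \sqrt{5^{2} - 30} = - 24 \sqrt{25 - 30} = - 24 \sqrt{-5} = - 24 i \sqrt{5}$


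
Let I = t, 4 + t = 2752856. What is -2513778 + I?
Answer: 239074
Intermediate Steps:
t = 2752852 (t = -4 + 2752856 = 2752852)
I = 2752852
-2513778 + I = -2513778 + 2752852 = 239074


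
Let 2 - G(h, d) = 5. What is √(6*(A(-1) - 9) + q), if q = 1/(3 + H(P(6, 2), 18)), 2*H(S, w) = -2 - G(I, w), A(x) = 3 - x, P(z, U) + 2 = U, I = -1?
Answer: 4*I*√91/7 ≈ 5.4511*I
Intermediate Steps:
G(h, d) = -3 (G(h, d) = 2 - 1*5 = 2 - 5 = -3)
P(z, U) = -2 + U
H(S, w) = ½ (H(S, w) = (-2 - 1*(-3))/2 = (-2 + 3)/2 = (½)*1 = ½)
q = 2/7 (q = 1/(3 + ½) = 1/(7/2) = 2/7 ≈ 0.28571)
√(6*(A(-1) - 9) + q) = √(6*((3 - 1*(-1)) - 9) + 2/7) = √(6*((3 + 1) - 9) + 2/7) = √(6*(4 - 9) + 2/7) = √(6*(-5) + 2/7) = √(-30 + 2/7) = √(-208/7) = 4*I*√91/7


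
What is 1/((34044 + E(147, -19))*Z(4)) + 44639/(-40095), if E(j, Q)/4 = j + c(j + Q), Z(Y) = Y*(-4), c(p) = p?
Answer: -25100728351/22545578880 ≈ -1.1133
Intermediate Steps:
Z(Y) = -4*Y
E(j, Q) = 4*Q + 8*j (E(j, Q) = 4*(j + (j + Q)) = 4*(j + (Q + j)) = 4*(Q + 2*j) = 4*Q + 8*j)
1/((34044 + E(147, -19))*Z(4)) + 44639/(-40095) = 1/((34044 + (4*(-19) + 8*147))*((-4*4))) + 44639/(-40095) = 1/((34044 + (-76 + 1176))*(-16)) + 44639*(-1/40095) = -1/16/(34044 + 1100) - 44639/40095 = -1/16/35144 - 44639/40095 = (1/35144)*(-1/16) - 44639/40095 = -1/562304 - 44639/40095 = -25100728351/22545578880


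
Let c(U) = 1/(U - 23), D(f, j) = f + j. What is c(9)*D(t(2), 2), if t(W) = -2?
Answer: 0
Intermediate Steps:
c(U) = 1/(-23 + U)
c(9)*D(t(2), 2) = (-2 + 2)/(-23 + 9) = 0/(-14) = -1/14*0 = 0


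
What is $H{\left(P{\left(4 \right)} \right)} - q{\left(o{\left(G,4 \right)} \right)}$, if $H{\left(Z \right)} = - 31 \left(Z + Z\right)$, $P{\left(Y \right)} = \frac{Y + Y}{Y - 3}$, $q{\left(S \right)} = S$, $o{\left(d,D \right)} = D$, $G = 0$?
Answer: $-500$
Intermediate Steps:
$P{\left(Y \right)} = \frac{2 Y}{-3 + Y}$
$H{\left(Z \right)} = - 62 Z$ ($H{\left(Z \right)} = - 31 \cdot 2 Z = - 62 Z$)
$H{\left(P{\left(4 \right)} \right)} - q{\left(o{\left(G,4 \right)} \right)} = - 62 \cdot 2 \cdot 4 \frac{1}{-3 + 4} - 4 = - 62 \cdot 2 \cdot 4 \cdot 1^{-1} - 4 = - 62 \cdot 2 \cdot 4 \cdot 1 - 4 = \left(-62\right) 8 - 4 = -496 - 4 = -500$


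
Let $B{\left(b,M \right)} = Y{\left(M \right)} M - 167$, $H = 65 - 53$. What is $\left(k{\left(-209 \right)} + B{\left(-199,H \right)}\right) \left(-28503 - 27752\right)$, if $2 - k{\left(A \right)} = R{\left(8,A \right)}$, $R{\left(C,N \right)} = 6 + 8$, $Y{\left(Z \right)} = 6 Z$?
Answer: $-38534675$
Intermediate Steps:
$R{\left(C,N \right)} = 14$
$k{\left(A \right)} = -12$ ($k{\left(A \right)} = 2 - 14 = -12$)
$H = 12$ ($H = 65 - 53 = 12$)
$B{\left(b,M \right)} = -167 + 6 M^{2}$ ($B{\left(b,M \right)} = 6 M M - 167 = 6 M^{2} - 167 = -167 + 6 M^{2}$)
$\left(k{\left(-209 \right)} + B{\left(-199,H \right)}\right) \left(-28503 - 27752\right) = \left(-12 - \left(167 - 6 \cdot 12^{2}\right)\right) \left(-28503 - 27752\right) = \left(-12 + \left(-167 + 6 \cdot 144\right)\right) \left(-56255\right) = \left(-12 + \left(-167 + 864\right)\right) \left(-56255\right) = \left(-12 + 697\right) \left(-56255\right) = 685 \left(-56255\right) = -38534675$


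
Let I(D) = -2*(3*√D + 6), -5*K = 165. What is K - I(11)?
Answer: -21 + 6*√11 ≈ -1.1003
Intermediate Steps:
K = -33 (K = -⅕*165 = -33)
I(D) = -12 - 6*√D (I(D) = -2*(6 + 3*√D) = -12 - 6*√D)
K - I(11) = -33 - (-12 - 6*√11) = -33 + (12 + 6*√11) = -21 + 6*√11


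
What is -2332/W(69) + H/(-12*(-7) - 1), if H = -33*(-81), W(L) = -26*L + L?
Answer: 4804481/143175 ≈ 33.557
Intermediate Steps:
W(L) = -25*L
H = 2673
-2332/W(69) + H/(-12*(-7) - 1) = -2332/((-25*69)) + 2673/(-12*(-7) - 1) = -2332/(-1725) + 2673/(84 - 1) = -2332*(-1/1725) + 2673/83 = 2332/1725 + 2673*(1/83) = 2332/1725 + 2673/83 = 4804481/143175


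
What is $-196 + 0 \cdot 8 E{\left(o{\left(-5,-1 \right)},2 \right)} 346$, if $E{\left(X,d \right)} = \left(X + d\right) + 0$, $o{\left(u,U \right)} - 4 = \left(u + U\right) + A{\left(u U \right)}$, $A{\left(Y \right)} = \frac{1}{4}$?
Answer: $-196$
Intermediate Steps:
$A{\left(Y \right)} = \frac{1}{4}$
$o{\left(u,U \right)} = \frac{17}{4} + U + u$ ($o{\left(u,U \right)} = 4 + \left(\left(u + U\right) + \frac{1}{4}\right) = 4 + \left(\left(U + u\right) + \frac{1}{4}\right) = 4 + \left(\frac{1}{4} + U + u\right) = \frac{17}{4} + U + u$)
$E{\left(X,d \right)} = X + d$
$-196 + 0 \cdot 8 E{\left(o{\left(-5,-1 \right)},2 \right)} 346 = -196 + 0 \cdot 8 \left(\left(\frac{17}{4} - 1 - 5\right) + 2\right) 346 = -196 + 0 \left(- \frac{7}{4} + 2\right) 346 = -196 + 0 \cdot \frac{1}{4} \cdot 346 = -196 + 0 \cdot 346 = -196 + 0 = -196$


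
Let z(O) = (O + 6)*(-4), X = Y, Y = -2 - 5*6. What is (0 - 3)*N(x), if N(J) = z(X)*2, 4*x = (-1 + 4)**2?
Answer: -624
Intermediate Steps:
Y = -32 (Y = -2 - 30 = -32)
X = -32
z(O) = -24 - 4*O (z(O) = (6 + O)*(-4) = -24 - 4*O)
x = 9/4 (x = (-1 + 4)**2/4 = (1/4)*3**2 = (1/4)*9 = 9/4 ≈ 2.2500)
N(J) = 208 (N(J) = (-24 - 4*(-32))*2 = (-24 + 128)*2 = 104*2 = 208)
(0 - 3)*N(x) = (0 - 3)*208 = -3*208 = -624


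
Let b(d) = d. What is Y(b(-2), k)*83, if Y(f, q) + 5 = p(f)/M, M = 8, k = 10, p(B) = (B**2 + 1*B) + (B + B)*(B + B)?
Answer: -913/4 ≈ -228.25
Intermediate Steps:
p(B) = B + 5*B**2 (p(B) = (B**2 + B) + (2*B)*(2*B) = (B + B**2) + 4*B**2 = B + 5*B**2)
Y(f, q) = -5 + f*(1 + 5*f)/8 (Y(f, q) = -5 + (f*(1 + 5*f))/8 = -5 + (f*(1 + 5*f))*(1/8) = -5 + f*(1 + 5*f)/8)
Y(b(-2), k)*83 = (-5 + (1/8)*(-2)*(1 + 5*(-2)))*83 = (-5 + (1/8)*(-2)*(1 - 10))*83 = (-5 + (1/8)*(-2)*(-9))*83 = (-5 + 9/4)*83 = -11/4*83 = -913/4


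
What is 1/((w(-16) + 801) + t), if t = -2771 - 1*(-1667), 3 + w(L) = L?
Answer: -1/322 ≈ -0.0031056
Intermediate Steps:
w(L) = -3 + L
t = -1104 (t = -2771 + 1667 = -1104)
1/((w(-16) + 801) + t) = 1/(((-3 - 16) + 801) - 1104) = 1/((-19 + 801) - 1104) = 1/(782 - 1104) = 1/(-322) = -1/322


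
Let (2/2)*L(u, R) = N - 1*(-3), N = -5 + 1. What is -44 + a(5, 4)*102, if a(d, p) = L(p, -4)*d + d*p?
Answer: 1486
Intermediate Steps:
N = -4
L(u, R) = -1 (L(u, R) = -4 - 1*(-3) = -4 + 3 = -1)
a(d, p) = -d + d*p
-44 + a(5, 4)*102 = -44 + (5*(-1 + 4))*102 = -44 + (5*3)*102 = -44 + 15*102 = -44 + 1530 = 1486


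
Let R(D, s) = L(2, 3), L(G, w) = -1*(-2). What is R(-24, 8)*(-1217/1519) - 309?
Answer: -471805/1519 ≈ -310.60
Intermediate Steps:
L(G, w) = 2
R(D, s) = 2
R(-24, 8)*(-1217/1519) - 309 = 2*(-1217/1519) - 309 = -2434/1519 - 309 = -471805/1519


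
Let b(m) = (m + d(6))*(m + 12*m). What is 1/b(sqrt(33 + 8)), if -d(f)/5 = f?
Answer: -1/11167 - 30*sqrt(41)/457847 ≈ -0.00050911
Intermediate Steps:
d(f) = -5*f
b(m) = 13*m*(-30 + m) (b(m) = (m - 5*6)*(m + 12*m) = (m - 30)*(13*m) = (-30 + m)*(13*m) = 13*m*(-30 + m))
1/b(sqrt(33 + 8)) = 1/(13*sqrt(33 + 8)*(-30 + sqrt(33 + 8))) = 1/(13*sqrt(41)*(-30 + sqrt(41))) = sqrt(41)/(533*(-30 + sqrt(41)))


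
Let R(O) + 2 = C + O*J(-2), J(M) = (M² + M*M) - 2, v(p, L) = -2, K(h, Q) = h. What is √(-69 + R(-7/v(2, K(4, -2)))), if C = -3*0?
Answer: 5*I*√2 ≈ 7.0711*I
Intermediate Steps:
J(M) = -2 + 2*M² (J(M) = (M² + M²) - 2 = 2*M² - 2 = -2 + 2*M²)
C = 0
R(O) = -2 + 6*O (R(O) = -2 + (0 + O*(-2 + 2*(-2)²)) = -2 + (0 + O*(-2 + 2*4)) = -2 + (0 + O*(-2 + 8)) = -2 + (0 + O*6) = -2 + (0 + 6*O) = -2 + 6*O)
√(-69 + R(-7/v(2, K(4, -2)))) = √(-69 + (-2 + 6*(-7/(-2)))) = √(-69 + (-2 + 6*(-7*(-½)))) = √(-69 + (-2 + 6*(7/2))) = √(-69 + (-2 + 21)) = √(-69 + 19) = √(-50) = 5*I*√2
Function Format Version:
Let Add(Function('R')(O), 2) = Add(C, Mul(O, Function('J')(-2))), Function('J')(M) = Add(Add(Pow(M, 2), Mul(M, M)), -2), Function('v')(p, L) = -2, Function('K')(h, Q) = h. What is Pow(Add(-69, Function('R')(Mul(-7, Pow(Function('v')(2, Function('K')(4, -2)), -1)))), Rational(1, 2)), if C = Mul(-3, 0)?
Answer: Mul(5, I, Pow(2, Rational(1, 2))) ≈ Mul(7.0711, I)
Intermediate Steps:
Function('J')(M) = Add(-2, Mul(2, Pow(M, 2))) (Function('J')(M) = Add(Add(Pow(M, 2), Pow(M, 2)), -2) = Add(Mul(2, Pow(M, 2)), -2) = Add(-2, Mul(2, Pow(M, 2))))
C = 0
Function('R')(O) = Add(-2, Mul(6, O)) (Function('R')(O) = Add(-2, Add(0, Mul(O, Add(-2, Mul(2, Pow(-2, 2)))))) = Add(-2, Add(0, Mul(O, Add(-2, Mul(2, 4))))) = Add(-2, Add(0, Mul(O, Add(-2, 8)))) = Add(-2, Add(0, Mul(O, 6))) = Add(-2, Add(0, Mul(6, O))) = Add(-2, Mul(6, O)))
Pow(Add(-69, Function('R')(Mul(-7, Pow(Function('v')(2, Function('K')(4, -2)), -1)))), Rational(1, 2)) = Pow(Add(-69, Add(-2, Mul(6, Mul(-7, Pow(-2, -1))))), Rational(1, 2)) = Pow(Add(-69, Add(-2, Mul(6, Mul(-7, Rational(-1, 2))))), Rational(1, 2)) = Pow(Add(-69, Add(-2, Mul(6, Rational(7, 2)))), Rational(1, 2)) = Pow(Add(-69, Add(-2, 21)), Rational(1, 2)) = Pow(Add(-69, 19), Rational(1, 2)) = Pow(-50, Rational(1, 2)) = Mul(5, I, Pow(2, Rational(1, 2)))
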